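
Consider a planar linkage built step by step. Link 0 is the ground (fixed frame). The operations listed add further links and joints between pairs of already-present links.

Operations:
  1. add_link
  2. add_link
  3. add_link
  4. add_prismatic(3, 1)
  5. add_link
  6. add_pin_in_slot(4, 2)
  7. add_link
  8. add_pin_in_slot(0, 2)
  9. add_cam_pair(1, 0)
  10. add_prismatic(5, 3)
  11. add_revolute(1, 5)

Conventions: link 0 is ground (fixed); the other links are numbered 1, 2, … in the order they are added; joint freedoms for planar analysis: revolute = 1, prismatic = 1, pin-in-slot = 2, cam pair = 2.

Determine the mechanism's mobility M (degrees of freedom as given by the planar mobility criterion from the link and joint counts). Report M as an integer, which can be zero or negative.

L=1 J1=0 J2=0
add link → L=2 J1=0 J2=0
add link → L=3 J1=0 J2=0
add link → L=4 J1=0 J2=0
P@3,1 dof=1 J1 → L=4 J1=1 J2=0
add link → L=5 J1=1 J2=0
PS@4,2 dof=2 J2 → L=5 J1=1 J2=1
add link → L=6 J1=1 J2=1
PS@0,2 dof=2 J2 → L=6 J1=1 J2=2
C@1,0 dof=2 J2 → L=6 J1=1 J2=3
P@5,3 dof=1 J1 → L=6 J1=2 J2=3
R@1,5 dof=1 J1 → L=6 J1=3 J2=3
M=3(L−1)−2J1−J2=3·5−2·3−3=6

M = 6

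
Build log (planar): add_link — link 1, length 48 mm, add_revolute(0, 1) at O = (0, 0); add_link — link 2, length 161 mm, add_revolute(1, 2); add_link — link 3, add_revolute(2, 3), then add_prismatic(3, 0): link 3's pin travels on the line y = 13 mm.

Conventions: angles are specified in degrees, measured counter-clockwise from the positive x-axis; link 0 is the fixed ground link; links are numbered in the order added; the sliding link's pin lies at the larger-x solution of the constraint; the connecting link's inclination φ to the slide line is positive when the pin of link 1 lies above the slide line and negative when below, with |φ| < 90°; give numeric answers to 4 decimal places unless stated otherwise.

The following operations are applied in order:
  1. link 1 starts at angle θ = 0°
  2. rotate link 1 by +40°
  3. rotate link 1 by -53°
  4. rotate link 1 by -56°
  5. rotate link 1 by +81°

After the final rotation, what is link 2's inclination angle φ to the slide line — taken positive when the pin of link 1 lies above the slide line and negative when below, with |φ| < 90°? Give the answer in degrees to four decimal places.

geometry: r = 48 mm, L = 161 mm, e = 13 mm; θ starts at 0°
rotate link 1 by +40°: θ ← 0° +40° = 40°
rotate link 1 by -53°: θ ← 40° -53° = -13°
rotate link 1 by -56°: θ ← -13° -56° = -69°
rotate link 1 by +81°: θ ← -69° +81° = 12°
h = r sin θ − e = 9.979761 − 13 = -3.020239
sin φ = h / L = -3.020239 / 161 = -0.01875925
φ = arcsin(-0.01875925) = -1.074889°

-1.0749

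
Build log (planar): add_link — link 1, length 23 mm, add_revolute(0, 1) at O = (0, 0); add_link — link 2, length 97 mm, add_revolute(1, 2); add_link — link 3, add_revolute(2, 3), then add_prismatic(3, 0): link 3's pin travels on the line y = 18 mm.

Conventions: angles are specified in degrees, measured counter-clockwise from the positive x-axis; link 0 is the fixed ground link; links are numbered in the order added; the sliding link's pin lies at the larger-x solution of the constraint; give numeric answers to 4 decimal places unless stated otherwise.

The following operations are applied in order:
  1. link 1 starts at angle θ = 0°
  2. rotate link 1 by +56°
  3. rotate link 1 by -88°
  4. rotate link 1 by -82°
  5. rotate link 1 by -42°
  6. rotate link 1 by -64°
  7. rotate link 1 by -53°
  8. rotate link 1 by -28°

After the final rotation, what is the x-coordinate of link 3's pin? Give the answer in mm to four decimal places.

geometry: r = 23 mm, L = 97 mm, e = 18 mm; θ starts at 0°
rotate link 1 by +56°: θ ← 0° +56° = 56°
rotate link 1 by -88°: θ ← 56° -88° = -32°
rotate link 1 by -82°: θ ← -32° -82° = -114°
rotate link 1 by -42°: θ ← -114° -42° = -156°
rotate link 1 by -64°: θ ← -156° -64° = -220°
rotate link 1 by -53°: θ ← -220° -53° = -273°
rotate link 1 by -28°: θ ← -273° -28° = -301°
crank pin P = (r cos θ, r sin θ) = (11.845876, 19.714848)
h = r sin θ − e = 19.714848 − 18 = 1.714848
x = r cos θ + √(L² − h²) = 11.845876 + 96.984841 = 108.830716

108.8307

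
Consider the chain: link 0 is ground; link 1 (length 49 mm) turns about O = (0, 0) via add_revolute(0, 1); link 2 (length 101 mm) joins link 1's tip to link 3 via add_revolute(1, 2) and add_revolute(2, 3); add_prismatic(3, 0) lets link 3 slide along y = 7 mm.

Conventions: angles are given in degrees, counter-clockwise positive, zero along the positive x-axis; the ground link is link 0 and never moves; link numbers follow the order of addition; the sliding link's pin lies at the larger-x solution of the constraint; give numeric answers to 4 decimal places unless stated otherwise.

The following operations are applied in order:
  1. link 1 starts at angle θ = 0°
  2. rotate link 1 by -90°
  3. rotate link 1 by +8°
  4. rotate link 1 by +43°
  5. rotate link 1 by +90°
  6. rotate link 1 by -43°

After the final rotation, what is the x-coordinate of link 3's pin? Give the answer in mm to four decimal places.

geometry: r = 49 mm, L = 101 mm, e = 7 mm; θ starts at 0°
rotate link 1 by -90°: θ ← 0° -90° = -90°
rotate link 1 by +8°: θ ← -90° +8° = -82°
rotate link 1 by +43°: θ ← -82° +43° = -39°
rotate link 1 by +90°: θ ← -39° +90° = 51°
rotate link 1 by -43°: θ ← 51° -43° = 8°
crank pin P = (r cos θ, r sin θ) = (48.523135, 6.819482)
h = r sin θ − e = 6.819482 − 7 = -0.180518
x = r cos θ + √(L² − h²) = 48.523135 + 100.999839 = 149.522974

149.5230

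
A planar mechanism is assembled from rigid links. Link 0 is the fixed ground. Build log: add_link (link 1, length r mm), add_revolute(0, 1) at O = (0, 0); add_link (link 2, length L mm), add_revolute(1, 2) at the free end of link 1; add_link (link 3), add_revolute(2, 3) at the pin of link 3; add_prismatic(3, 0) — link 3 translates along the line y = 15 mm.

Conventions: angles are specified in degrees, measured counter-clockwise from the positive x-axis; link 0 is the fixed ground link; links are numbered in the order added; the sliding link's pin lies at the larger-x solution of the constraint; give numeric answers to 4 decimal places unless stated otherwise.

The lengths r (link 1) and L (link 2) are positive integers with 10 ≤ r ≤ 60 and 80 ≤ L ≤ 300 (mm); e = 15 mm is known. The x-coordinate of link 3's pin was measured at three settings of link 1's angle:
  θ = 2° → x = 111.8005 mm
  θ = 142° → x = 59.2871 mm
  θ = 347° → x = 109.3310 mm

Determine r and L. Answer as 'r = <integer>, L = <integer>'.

constraint per measurement: (x − r cos θ)² + (r sin θ − e)² = L²
subtracting the θ₁ and θ₂ equations cancels the r² and L² terms:
r = (x₁² − x₂²) / (2[(x₁cos θ₁ + e sin θ₁) − (x₂cos θ₂ + e sin θ₂)]) = 30.0000 → r = 30
L² = (x₁ − r cos θ₁)² + (r sin θ₁ − e)² = 6888.9986 → L = 83.0000 → L = 83
check at θ₃=347°: x = 109.3310 (printed 109.3310) ✓

r = 30, L = 83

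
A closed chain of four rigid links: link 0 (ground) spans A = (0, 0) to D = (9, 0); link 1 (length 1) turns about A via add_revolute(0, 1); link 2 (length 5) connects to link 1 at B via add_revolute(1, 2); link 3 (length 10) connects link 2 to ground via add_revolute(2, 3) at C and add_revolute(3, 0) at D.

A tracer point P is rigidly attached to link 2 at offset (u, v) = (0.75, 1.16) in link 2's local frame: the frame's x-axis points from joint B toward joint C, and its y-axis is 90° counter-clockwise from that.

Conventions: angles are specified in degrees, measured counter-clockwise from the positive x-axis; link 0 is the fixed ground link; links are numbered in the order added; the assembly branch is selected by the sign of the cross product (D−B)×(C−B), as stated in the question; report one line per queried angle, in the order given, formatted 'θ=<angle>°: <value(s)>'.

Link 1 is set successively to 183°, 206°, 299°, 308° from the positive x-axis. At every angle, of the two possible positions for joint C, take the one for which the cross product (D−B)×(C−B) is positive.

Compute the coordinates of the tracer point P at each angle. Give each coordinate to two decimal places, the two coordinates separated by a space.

A=(0,0), D=(9.00,0)
θ=183°: B = A + 1.00·(cos183°, sin183°) = (-0.9986, -0.0523)
θ=183°: |BD| = 9.9988
θ=183°: circle(B,5.00) ∩ circle(D,10.00): a=1.2489, h=4.8415
θ=183°:   candidates: C₊=(0.2249,4.7956) cross=48.409; C₋=(0.2756,-4.8872) cross=-48.409
θ=183°:   branch + wants cross > 0 → take C=(0.2249,4.7956) (cross=48.409)
θ=183°: ex = (C−B)/|BC| = (0.2447,0.9696); ey = (-0.9696,0.2447)
θ=183°: P = B + 0.75·ex + 1.16·ey = (-1.9398,0.9587)
θ=206°: B = A + 1.00·(cos206°, sin206°) = (-0.8988, -0.4384)
θ=206°: |BD| = 9.9085
θ=206°: circle(B,5.00) ∩ circle(D,10.00): a=1.1696, h=4.8613
θ=206°:   candidates: C₊=(0.0546,4.4699) cross=48.168; C₋=(0.4848,-5.2431) cross=-48.168
θ=206°:   branch + wants cross > 0 → take C=(0.0546,4.4699) (cross=48.168)
θ=206°: ex = (C−B)/|BC| = (0.1907,0.9817); ey = (-0.9817,0.1907)
θ=206°: P = B + 0.75·ex + 1.16·ey = (-1.8945,0.5191)
θ=299°: B = A + 1.00·(cos299°, sin299°) = (0.4848, -0.8746)
θ=299°: |BD| = 8.5600
θ=299°: circle(B,5.00) ∩ circle(D,10.00): a=-0.1009, h=4.9990
θ=299°:   candidates: C₊=(-0.1263,4.0879) cross=42.791; C₋=(0.8953,-5.8577) cross=-42.791
θ=299°:   branch + wants cross > 0 → take C=(-0.1263,4.0879) (cross=42.791)
θ=299°: ex = (C−B)/|BC| = (-0.1222,0.9925); ey = (-0.9925,-0.1222)
θ=299°: P = B + 0.75·ex + 1.16·ey = (-0.7582,-0.2720)
θ=308°: B = A + 1.00·(cos308°, sin308°) = (0.6157, -0.7880)
θ=308°: |BD| = 8.4213
θ=308°: circle(B,5.00) ∩ circle(D,10.00): a=-0.2424, h=4.9941
θ=308°:   candidates: C₊=(-0.0929,4.1615) cross=42.057; C₋=(0.8417,-5.7829) cross=-42.057
θ=308°:   branch + wants cross > 0 → take C=(-0.0929,4.1615) (cross=42.057)
θ=308°: ex = (C−B)/|BC| = (-0.1417,0.9899); ey = (-0.9899,-0.1417)
θ=308°: P = B + 0.75·ex + 1.16·ey = (-0.6389,-0.2100)

θ=183°: -1.94 0.96
θ=206°: -1.89 0.52
θ=299°: -0.76 -0.27
θ=308°: -0.64 -0.21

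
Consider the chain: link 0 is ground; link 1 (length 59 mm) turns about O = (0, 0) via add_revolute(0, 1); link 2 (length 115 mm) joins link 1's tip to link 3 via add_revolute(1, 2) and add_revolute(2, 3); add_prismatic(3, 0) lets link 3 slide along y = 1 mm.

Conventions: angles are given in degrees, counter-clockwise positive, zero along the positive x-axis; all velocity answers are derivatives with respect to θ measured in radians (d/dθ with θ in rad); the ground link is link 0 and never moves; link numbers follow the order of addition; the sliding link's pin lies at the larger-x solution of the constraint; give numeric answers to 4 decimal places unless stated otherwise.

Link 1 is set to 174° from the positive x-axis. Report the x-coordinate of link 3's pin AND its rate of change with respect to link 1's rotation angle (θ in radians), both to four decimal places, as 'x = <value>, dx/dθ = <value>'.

geometry: r = 59 mm, L = 115 mm, e = 1 mm
crank pin P = (r cos θ, r sin θ) = (-58.676792, 6.167179)
h = r sin θ − e = 6.167179 − 1 = 5.167179
x = r cos θ + √(L² − h²) = -58.676792 + 114.883856 = 56.207064
dx/dθ = −r sin θ − h·r cos θ/√(L² − h²) (θ in radians; h = 5.167179) = -3.528049

x = 56.2071, dx/dθ = -3.5280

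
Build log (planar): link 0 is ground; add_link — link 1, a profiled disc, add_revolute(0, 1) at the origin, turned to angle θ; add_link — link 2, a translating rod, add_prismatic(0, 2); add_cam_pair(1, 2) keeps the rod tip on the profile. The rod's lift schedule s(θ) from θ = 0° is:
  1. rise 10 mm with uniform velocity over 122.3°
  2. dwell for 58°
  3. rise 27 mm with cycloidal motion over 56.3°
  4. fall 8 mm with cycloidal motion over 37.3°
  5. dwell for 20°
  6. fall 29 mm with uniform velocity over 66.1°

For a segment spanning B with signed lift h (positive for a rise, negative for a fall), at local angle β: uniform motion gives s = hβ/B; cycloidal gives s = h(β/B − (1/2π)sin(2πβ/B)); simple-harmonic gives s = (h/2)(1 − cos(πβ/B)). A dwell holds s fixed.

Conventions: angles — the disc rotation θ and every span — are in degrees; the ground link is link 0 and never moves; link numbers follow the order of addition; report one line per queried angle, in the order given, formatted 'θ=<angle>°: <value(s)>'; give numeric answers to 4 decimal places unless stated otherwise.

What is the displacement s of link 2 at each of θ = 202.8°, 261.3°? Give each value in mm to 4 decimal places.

seg 1 [0°–122.3°] uniform, h=10: full span → s += 10 → s = 10.0000
seg 2 [122.3°–180.3°] dwell: s stays 10.0000
seg 3 [180.3°–236.6°] cycloidal, h=27: θ=202.8° here. β=22.5, B=56.3. 27·(0.3996 − sin(2π·0.3996)/(2π)) = 8.2568 → s = 18.2568
seg 3 [180.3°–236.6°] cycloidal, h=27: full span → s += 27 → s = 37.0000
seg 4 [236.6°–273.9°] cycloidal, h=-8: θ=261.3° here. β=24.7, B=37.3. -8·(0.6622 − sin(2π·0.6622)/(2π)) = -6.3819 → s = 30.6181

θ=202.8°: 18.2568
θ=261.3°: 30.6181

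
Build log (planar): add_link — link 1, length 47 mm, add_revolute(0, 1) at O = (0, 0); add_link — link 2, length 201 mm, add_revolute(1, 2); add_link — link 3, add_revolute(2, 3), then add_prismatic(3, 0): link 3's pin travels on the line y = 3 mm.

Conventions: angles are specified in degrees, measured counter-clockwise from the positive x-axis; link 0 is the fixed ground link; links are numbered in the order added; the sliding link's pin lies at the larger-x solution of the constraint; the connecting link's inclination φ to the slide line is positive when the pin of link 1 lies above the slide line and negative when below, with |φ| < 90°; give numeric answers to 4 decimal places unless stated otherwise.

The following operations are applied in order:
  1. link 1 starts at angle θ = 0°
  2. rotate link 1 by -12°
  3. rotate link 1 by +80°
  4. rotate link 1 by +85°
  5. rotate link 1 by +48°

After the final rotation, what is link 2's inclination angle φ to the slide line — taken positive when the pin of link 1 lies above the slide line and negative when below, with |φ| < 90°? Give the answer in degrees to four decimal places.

geometry: r = 47 mm, L = 201 mm, e = 3 mm; θ starts at 0°
rotate link 1 by -12°: θ ← 0° -12° = -12°
rotate link 1 by +80°: θ ← -12° +80° = 68°
rotate link 1 by +85°: θ ← 68° +85° = 153°
rotate link 1 by +48°: θ ← 153° +48° = 201°
h = r sin θ − e = -16.843294 − 3 = -19.843294
sin φ = h / L = -19.843294 / 201 = -0.09872285
φ = arcsin(-0.09872285) = -5.665631°

-5.6656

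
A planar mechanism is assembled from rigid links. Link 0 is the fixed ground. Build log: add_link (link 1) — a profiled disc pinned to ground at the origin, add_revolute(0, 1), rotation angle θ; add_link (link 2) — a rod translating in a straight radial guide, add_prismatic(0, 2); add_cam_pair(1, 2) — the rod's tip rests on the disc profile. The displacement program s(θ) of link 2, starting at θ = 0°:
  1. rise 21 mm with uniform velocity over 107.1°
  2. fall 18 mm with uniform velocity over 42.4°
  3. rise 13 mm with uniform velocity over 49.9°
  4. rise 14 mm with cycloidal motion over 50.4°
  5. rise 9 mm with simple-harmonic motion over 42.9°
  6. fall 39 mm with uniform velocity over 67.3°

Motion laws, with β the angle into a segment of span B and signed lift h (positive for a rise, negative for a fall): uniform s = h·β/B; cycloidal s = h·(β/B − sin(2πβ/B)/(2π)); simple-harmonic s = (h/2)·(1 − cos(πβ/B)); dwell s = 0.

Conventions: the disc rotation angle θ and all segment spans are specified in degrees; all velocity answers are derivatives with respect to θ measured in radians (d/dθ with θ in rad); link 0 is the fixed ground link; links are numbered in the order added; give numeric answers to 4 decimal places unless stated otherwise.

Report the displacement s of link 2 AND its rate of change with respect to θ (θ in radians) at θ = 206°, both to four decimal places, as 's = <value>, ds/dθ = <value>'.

seg 1 [0°–107.1°] uniform, h=21: full span → s += 21 → s = 21.0000
seg 2 [107.1°–149.5°] uniform, h=-18: full span → s += -18 → s = 3.0000
seg 3 [149.5°–199.4°] uniform, h=13: full span → s += 13 → s = 16.0000
seg 4 [199.4°–249.8°] cycloidal, h=14: θ=206° here. β=6.6, B=50.4. 14·(0.1310 − sin(2π·0.1310)/(2π)) = 0.2000 → s = 16.2000
velocity in seg [199.4°–249.8°] (cycloidal), θ in radians: β = 6.6° = 0.1152 rad, B = 50.4° = 0.8796 rad; ds/dθ = (h/B)(1 − cos(2πβ/B)) = (14/0.8796)(1 − cos(2π·0.1310)) = 5.090209 mm/rad

s = 16.2000, ds/dθ = 5.0902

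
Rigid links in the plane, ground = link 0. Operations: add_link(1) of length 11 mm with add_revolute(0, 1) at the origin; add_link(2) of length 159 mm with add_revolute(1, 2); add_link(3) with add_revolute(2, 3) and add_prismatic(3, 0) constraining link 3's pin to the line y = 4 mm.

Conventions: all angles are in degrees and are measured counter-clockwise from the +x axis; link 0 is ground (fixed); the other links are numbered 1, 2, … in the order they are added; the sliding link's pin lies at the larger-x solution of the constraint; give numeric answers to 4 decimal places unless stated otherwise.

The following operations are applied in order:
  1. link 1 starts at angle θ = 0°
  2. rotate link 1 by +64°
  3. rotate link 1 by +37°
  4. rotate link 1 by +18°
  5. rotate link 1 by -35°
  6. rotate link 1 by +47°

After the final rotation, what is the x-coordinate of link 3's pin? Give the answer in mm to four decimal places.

geometry: r = 11 mm, L = 159 mm, e = 4 mm; θ starts at 0°
rotate link 1 by +64°: θ ← 0° +64° = 64°
rotate link 1 by +37°: θ ← 64° +37° = 101°
rotate link 1 by +18°: θ ← 101° +18° = 119°
rotate link 1 by -35°: θ ← 119° -35° = 84°
rotate link 1 by +47°: θ ← 84° +47° = 131°
crank pin P = (r cos θ, r sin θ) = (-7.216649, 8.301805)
h = r sin θ − e = 8.301805 − 4 = 4.301805
x = r cos θ + √(L² − h²) = -7.216649 + 158.941796 = 151.725147

151.7251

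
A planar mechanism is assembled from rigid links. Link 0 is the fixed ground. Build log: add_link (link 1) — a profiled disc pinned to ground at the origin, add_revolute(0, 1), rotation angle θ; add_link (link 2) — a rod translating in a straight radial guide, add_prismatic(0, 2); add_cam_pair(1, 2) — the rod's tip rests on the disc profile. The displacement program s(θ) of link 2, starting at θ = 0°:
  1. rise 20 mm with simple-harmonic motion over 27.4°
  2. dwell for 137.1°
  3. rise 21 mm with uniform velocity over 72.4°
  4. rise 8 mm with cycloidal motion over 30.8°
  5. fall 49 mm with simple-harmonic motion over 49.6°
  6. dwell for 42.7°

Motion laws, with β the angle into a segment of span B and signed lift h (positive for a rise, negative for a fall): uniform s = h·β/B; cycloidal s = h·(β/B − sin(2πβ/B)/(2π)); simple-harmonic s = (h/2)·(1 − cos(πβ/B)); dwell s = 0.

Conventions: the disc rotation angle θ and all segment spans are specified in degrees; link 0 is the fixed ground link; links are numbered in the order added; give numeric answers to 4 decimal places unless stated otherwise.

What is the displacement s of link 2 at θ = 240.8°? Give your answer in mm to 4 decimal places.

seg 1 [0°–27.4°] simple-harmonic, h=20: full span → s += 20 → s = 20.0000
seg 2 [27.4°–164.5°] dwell: s stays 20.0000
seg 3 [164.5°–236.9°] uniform, h=21: full span → s += 21 → s = 41.0000
seg 4 [236.9°–267.7°] cycloidal, h=8: θ=240.8° here. β=3.9, B=30.8. 8·(0.1266 − sin(2π·0.1266)/(2π)) = 0.1035 → s = 41.1035

41.1035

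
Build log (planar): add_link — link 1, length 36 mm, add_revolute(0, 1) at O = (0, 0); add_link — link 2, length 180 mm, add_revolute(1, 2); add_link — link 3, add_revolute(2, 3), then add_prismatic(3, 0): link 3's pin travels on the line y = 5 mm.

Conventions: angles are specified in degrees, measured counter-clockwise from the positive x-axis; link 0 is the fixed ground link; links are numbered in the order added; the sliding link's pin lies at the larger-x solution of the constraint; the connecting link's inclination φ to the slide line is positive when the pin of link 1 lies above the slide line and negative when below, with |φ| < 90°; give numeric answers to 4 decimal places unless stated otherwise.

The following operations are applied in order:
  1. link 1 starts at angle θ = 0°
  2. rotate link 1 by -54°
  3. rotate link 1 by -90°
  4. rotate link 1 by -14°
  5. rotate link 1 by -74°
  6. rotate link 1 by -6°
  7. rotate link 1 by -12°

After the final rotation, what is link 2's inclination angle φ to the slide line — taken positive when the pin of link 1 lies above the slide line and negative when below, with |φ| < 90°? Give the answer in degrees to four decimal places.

geometry: r = 36 mm, L = 180 mm, e = 5 mm; θ starts at 0°
rotate link 1 by -54°: θ ← 0° -54° = -54°
rotate link 1 by -90°: θ ← -54° -90° = -144°
rotate link 1 by -14°: θ ← -144° -14° = -158°
rotate link 1 by -74°: θ ← -158° -74° = -232°
rotate link 1 by -6°: θ ← -232° -6° = -238°
rotate link 1 by -12°: θ ← -238° -12° = -250°
h = r sin θ − e = 33.828934 − 5 = 28.828934
sin φ = h / L = 28.828934 / 180 = 0.16016075
φ = arcsin(0.16016075) = 9.216227°

9.2162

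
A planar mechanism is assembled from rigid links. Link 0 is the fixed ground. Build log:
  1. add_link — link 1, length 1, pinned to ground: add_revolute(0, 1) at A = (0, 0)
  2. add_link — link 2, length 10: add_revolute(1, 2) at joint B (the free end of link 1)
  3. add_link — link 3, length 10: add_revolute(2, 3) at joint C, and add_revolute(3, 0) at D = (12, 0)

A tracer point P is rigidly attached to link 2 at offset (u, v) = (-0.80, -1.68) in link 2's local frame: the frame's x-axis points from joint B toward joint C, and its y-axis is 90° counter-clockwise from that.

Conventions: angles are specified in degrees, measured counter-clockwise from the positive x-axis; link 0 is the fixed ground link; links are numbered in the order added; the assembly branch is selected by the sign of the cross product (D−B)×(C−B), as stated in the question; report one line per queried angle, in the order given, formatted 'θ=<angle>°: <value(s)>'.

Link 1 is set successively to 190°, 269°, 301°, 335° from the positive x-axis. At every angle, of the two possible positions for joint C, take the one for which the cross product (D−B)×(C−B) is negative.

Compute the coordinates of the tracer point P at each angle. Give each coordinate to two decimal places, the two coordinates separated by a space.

A=(0,0), D=(12.00,0)
θ=190°: B = A + 1.00·(cos190°, sin190°) = (-0.9848, -0.1736)
θ=190°: |BD| = 12.9860
θ=190°: circle(B,10.00) ∩ circle(D,10.00): a=6.4930, h=7.6053
θ=190°:   candidates: C₊=(5.4059,7.5178) cross=98.763; C₋=(5.6093,-7.6915) cross=-98.763
θ=190°:   branch - wants cross < 0 → take C=(5.6093,-7.6915) (cross=-98.763)
θ=190°: ex = (C−B)/|BC| = (0.6594,-0.7518); ey = (0.7518,0.6594)
θ=190°: P = B + -0.80·ex + -1.68·ey = (-2.7753,-0.6800)
θ=269°: B = A + 1.00·(cos269°, sin269°) = (-0.0175, -0.9998)
θ=269°: |BD| = 12.0590
θ=269°: circle(B,10.00) ∩ circle(D,10.00): a=6.0295, h=7.9778
θ=269°:   candidates: C₊=(5.3298,7.4504) cross=96.204; C₋=(6.6527,-8.4503) cross=-96.204
θ=269°:   branch - wants cross < 0 → take C=(6.6527,-8.4503) (cross=-96.204)
θ=269°: ex = (C−B)/|BC| = (0.6670,-0.7450); ey = (0.7450,0.6670)
θ=269°: P = B + -0.80·ex + -1.68·ey = (-1.8027,-1.5244)
θ=301°: B = A + 1.00·(cos301°, sin301°) = (0.5150, -0.8572)
θ=301°: |BD| = 11.5169
θ=301°: circle(B,10.00) ∩ circle(D,10.00): a=5.7585, h=8.1756
θ=301°:   candidates: C₊=(5.6490,7.7243) cross=94.157; C₋=(6.8660,-8.5815) cross=-94.157
θ=301°:   branch - wants cross < 0 → take C=(6.8660,-8.5815) (cross=-94.157)
θ=301°: ex = (C−B)/|BC| = (0.6351,-0.7724); ey = (0.7724,0.6351)
θ=301°: P = B + -0.80·ex + -1.68·ey = (-1.2907,-1.3062)
θ=335°: B = A + 1.00·(cos335°, sin335°) = (0.9063, -0.4226)
θ=335°: |BD| = 11.1017
θ=335°: circle(B,10.00) ∩ circle(D,10.00): a=5.5509, h=8.3179
θ=335°:   candidates: C₊=(6.1365,8.1006) cross=92.343; C₋=(6.7698,-8.5232) cross=-92.343
θ=335°:   branch - wants cross < 0 → take C=(6.7698,-8.5232) (cross=-92.343)
θ=335°: ex = (C−B)/|BC| = (0.5863,-0.8101); ey = (0.8101,0.5863)
θ=335°: P = B + -0.80·ex + -1.68·ey = (-0.9237,-0.7596)

θ=190°: -2.78 -0.68
θ=269°: -1.80 -1.52
θ=301°: -1.29 -1.31
θ=335°: -0.92 -0.76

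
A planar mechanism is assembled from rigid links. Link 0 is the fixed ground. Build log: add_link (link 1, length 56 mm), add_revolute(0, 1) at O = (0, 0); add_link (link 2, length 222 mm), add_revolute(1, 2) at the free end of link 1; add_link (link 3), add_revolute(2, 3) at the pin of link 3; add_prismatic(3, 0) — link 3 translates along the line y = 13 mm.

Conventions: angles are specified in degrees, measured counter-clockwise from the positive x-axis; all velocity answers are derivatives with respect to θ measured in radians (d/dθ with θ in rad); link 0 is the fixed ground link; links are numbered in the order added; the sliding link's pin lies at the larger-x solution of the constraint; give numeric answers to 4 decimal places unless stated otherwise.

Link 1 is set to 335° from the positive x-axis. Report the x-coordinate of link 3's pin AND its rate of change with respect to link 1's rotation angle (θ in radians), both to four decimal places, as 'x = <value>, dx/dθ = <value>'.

geometry: r = 56 mm, L = 222 mm, e = 13 mm
crank pin P = (r cos θ, r sin θ) = (50.753236, -23.666623)
h = r sin θ − e = -23.666623 − 13 = -36.666623
x = r cos θ + √(L² − h²) = 50.753236 + 218.951042 = 269.704278
dx/dθ = −r sin θ − h·r cos θ/√(L² − h²) (θ in radians; h = -36.666623) = 32.166010

x = 269.7043, dx/dθ = 32.1660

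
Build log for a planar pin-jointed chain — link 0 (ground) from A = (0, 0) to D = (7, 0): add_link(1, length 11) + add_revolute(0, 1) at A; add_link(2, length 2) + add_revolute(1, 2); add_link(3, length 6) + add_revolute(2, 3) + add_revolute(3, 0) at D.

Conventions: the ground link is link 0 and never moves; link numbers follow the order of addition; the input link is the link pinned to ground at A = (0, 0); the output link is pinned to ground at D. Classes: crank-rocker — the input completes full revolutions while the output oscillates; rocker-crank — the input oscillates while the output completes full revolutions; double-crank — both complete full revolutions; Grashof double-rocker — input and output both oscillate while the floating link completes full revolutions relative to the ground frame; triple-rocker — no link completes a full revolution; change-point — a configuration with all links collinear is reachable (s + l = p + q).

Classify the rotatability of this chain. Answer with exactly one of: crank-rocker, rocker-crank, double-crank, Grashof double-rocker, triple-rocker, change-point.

lengths: ground=7, input=11, coupler=2, output=6
sorted: s=2 (shortest), l=11 (longest), p+q=13
s + l = 13 vs p + q = 13
s + l = p + q → change-point (collinear configuration reachable)

change-point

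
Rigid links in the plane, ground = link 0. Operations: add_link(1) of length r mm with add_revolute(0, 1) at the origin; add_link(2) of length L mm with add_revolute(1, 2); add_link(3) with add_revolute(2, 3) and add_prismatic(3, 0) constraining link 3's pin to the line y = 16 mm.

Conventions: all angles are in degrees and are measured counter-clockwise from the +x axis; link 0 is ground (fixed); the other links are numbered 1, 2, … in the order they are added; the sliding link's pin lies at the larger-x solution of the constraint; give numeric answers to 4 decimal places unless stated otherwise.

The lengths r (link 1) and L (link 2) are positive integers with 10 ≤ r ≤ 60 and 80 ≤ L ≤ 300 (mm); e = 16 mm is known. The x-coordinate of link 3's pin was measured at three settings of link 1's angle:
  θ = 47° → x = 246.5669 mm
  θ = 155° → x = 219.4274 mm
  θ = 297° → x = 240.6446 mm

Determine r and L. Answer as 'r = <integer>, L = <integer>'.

constraint per measurement: (x − r cos θ)² + (r sin θ − e)² = L²
subtracting the θ₁ and θ₂ equations cancels the r² and L² terms:
r = (x₁² − x₂²) / (2[(x₁cos θ₁ + e sin θ₁) − (x₂cos θ₂ + e sin θ₂)]) = 17.0000 → r = 17
L² = (x₁ − r cos θ₁)² + (r sin θ₁ − e)² = 55225.0002 → L = 235.0000 → L = 235
check at θ₃=297°: x = 240.6446 (printed 240.6446) ✓

r = 17, L = 235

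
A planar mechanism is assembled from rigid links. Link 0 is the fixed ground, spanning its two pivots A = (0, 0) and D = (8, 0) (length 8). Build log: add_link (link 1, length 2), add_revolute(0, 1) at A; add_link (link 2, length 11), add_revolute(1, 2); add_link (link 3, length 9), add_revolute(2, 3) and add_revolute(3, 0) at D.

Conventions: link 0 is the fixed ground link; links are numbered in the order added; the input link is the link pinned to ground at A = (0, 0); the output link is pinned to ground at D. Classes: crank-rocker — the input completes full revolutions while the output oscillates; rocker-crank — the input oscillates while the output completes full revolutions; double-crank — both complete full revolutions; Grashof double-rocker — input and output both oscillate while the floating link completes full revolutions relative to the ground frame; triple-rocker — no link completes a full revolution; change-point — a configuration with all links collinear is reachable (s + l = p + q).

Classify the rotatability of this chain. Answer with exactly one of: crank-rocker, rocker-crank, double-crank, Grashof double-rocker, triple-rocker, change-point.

lengths: ground=8, input=2, coupler=11, output=9
sorted: s=2 (shortest), l=11 (longest), p+q=17
s + l = 13 vs p + q = 17
s + l < p + q (Grashof) with shortest = input link → crank-rocker

crank-rocker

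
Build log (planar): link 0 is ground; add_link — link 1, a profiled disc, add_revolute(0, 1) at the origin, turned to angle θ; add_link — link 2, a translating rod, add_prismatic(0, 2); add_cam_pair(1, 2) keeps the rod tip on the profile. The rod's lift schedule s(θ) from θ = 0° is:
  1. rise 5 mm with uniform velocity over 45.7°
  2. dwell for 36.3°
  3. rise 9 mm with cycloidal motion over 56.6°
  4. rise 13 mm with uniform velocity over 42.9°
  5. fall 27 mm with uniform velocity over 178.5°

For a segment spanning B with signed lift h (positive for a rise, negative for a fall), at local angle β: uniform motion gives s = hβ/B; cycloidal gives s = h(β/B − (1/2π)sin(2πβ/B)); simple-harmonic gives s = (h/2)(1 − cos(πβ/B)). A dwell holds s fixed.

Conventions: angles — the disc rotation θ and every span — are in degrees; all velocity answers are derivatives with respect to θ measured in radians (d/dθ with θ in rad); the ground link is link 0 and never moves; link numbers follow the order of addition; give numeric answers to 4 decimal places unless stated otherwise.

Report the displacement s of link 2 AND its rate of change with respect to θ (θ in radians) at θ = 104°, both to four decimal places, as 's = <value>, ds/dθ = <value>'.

seg 1 [0°–45.7°] uniform, h=5: full span → s += 5 → s = 5.0000
seg 2 [45.7°–82°] dwell: s stays 5.0000
seg 3 [82°–138.6°] cycloidal, h=9: θ=104° here. β=22, B=56.6. 9·(0.3887 − sin(2π·0.3887)/(2π)) = 2.5762 → s = 7.5762
velocity in seg [82°–138.6°] (cycloidal), θ in radians: β = 22° = 0.3840 rad, B = 56.6° = 0.9879 rad; ds/dθ = (h/B)(1 − cos(2πβ/B)) = (9/0.9879)(1 − cos(2π·0.3887)) = 16.082560 mm/rad

s = 7.5762, ds/dθ = 16.0826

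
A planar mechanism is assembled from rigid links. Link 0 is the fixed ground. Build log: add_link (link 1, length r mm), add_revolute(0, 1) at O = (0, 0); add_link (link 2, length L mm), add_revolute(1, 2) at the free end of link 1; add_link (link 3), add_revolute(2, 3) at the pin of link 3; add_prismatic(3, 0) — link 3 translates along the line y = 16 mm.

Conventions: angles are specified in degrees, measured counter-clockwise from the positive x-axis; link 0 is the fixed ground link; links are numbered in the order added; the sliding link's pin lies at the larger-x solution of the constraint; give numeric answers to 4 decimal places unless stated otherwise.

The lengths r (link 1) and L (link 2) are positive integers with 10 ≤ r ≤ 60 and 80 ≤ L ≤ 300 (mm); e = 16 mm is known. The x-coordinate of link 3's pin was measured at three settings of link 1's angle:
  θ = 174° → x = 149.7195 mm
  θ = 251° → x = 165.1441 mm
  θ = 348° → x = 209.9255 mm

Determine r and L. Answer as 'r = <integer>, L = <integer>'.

constraint per measurement: (x − r cos θ)² + (r sin θ − e)² = L²
subtracting the θ₁ and θ₂ equations cancels the r² and L² terms:
r = (x₁² − x₂²) / (2[(x₁cos θ₁ + e sin θ₁) − (x₂cos θ₂ + e sin θ₂)]) = 31.0000 → r = 31
L² = (x₁ − r cos θ₁)² + (r sin θ₁ − e)² = 32760.9943 → L = 181.0000 → L = 181
check at θ₃=348°: x = 209.9255 (printed 209.9255) ✓

r = 31, L = 181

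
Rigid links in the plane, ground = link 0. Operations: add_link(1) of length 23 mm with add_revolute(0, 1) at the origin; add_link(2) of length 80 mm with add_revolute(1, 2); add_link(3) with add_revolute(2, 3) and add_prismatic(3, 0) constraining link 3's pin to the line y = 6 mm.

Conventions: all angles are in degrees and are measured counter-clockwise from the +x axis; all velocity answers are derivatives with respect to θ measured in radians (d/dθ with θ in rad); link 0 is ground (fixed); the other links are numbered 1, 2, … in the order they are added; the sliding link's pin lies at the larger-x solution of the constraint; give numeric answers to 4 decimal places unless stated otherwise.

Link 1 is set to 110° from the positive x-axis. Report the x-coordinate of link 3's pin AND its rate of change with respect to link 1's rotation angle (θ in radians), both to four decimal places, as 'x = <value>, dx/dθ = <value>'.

geometry: r = 23 mm, L = 80 mm, e = 6 mm
crank pin P = (r cos θ, r sin θ) = (-7.866463, 21.612930)
h = r sin θ − e = 21.612930 − 6 = 15.612930
x = r cos θ + √(L² − h²) = -7.866463 + 78.461688 = 70.595224
dx/dθ = −r sin θ − h·r cos θ/√(L² − h²) (θ in radians; h = 15.612930) = -20.047599

x = 70.5952, dx/dθ = -20.0476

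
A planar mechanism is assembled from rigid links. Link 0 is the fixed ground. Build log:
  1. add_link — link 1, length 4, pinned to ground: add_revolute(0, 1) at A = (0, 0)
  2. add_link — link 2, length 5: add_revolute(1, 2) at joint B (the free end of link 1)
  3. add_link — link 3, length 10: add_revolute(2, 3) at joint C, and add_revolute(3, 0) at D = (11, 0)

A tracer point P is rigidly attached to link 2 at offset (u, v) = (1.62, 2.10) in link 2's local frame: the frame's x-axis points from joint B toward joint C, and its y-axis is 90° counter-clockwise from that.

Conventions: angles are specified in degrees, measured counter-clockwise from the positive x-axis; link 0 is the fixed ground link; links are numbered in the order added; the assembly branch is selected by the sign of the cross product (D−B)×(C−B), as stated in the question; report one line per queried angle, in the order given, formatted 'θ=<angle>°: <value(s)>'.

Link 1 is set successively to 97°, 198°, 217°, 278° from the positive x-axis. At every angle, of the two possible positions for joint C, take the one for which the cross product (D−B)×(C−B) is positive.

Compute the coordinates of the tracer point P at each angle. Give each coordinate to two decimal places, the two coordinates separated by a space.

A=(0,0), D=(11.00,0)
θ=97°: B = A + 4.00·(cos97°, sin97°) = (-0.4875, 3.9702)
θ=97°: |BD| = 12.1542
θ=97°: circle(B,5.00) ∩ circle(D,10.00): a=2.9917, h=4.0062
θ=97°:   candidates: C₊=(3.6488,6.7793) cross=48.692; C₋=(1.0315,-0.7935) cross=-48.692
θ=97°:   branch + wants cross > 0 → take C=(3.6488,6.7793) (cross=48.692)
θ=97°: ex = (C−B)/|BC| = (0.8273,0.5618); ey = (-0.5618,0.8273)
θ=97°: P = B + 1.62·ex + 2.10·ey = (-0.3272,6.6176)
θ=198°: B = A + 4.00·(cos198°, sin198°) = (-3.8042, -1.2361)
θ=198°: |BD| = 14.8557
θ=198°: circle(B,5.00) ∩ circle(D,10.00): a=4.9036, h=0.9771
θ=198°:   candidates: C₊=(1.0011,0.1457) cross=14.516; C₋=(1.1637,-1.8018) cross=-14.516
θ=198°:   branch + wants cross > 0 → take C=(1.0011,0.1457) (cross=14.516)
θ=198°: ex = (C−B)/|BC| = (0.9611,0.2763); ey = (-0.2763,0.9611)
θ=198°: P = B + 1.62·ex + 2.10·ey = (-2.8276,1.2298)
θ=217°: B = A + 4.00·(cos217°, sin217°) = (-3.1945, -2.4073)
θ=217°: |BD| = 14.3972
θ=217°: circle(B,5.00) ∩ circle(D,10.00): a=4.5939, h=1.9738
θ=217°:   candidates: C₊=(1.0047,0.3068) cross=28.417; C₋=(1.6647,-3.5851) cross=-28.417
θ=217°:   branch + wants cross > 0 → take C=(1.0047,0.3068) (cross=28.417)
θ=217°: ex = (C−B)/|BC| = (0.8399,0.5428); ey = (-0.5428,0.8399)
θ=217°: P = B + 1.62·ex + 2.10·ey = (-2.9739,0.2358)
θ=278°: B = A + 4.00·(cos278°, sin278°) = (0.5567, -3.9611)
θ=278°: |BD| = 11.1693
θ=278°: circle(B,5.00) ∩ circle(D,10.00): a=2.2272, h=4.4766
θ=278°:   candidates: C₊=(1.0516,1.0144) cross=50.000; C₋=(4.2267,-7.3568) cross=-50.000
θ=278°:   branch + wants cross > 0 → take C=(1.0516,1.0144) (cross=50.000)
θ=278°: ex = (C−B)/|BC| = (0.0990,0.9951); ey = (-0.9951,0.0990)
θ=278°: P = B + 1.62·ex + 2.10·ey = (-1.3727,-2.1412)

θ=97°: -0.33 6.62
θ=198°: -2.83 1.23
θ=217°: -2.97 0.24
θ=278°: -1.37 -2.14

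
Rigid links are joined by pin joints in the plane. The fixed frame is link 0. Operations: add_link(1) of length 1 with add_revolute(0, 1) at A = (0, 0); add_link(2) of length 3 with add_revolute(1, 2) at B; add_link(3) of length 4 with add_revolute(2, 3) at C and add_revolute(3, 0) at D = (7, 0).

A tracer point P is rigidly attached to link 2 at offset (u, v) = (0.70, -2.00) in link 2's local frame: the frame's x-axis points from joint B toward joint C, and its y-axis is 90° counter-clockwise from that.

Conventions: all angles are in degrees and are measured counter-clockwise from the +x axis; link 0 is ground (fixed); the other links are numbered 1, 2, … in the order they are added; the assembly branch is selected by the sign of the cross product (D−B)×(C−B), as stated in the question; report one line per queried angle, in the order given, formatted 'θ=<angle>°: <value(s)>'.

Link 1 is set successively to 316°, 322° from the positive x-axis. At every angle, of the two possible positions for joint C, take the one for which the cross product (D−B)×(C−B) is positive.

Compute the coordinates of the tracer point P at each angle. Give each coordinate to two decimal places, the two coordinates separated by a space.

A=(0,0), D=(7.00,0)
θ=316°: B = A + 1.00·(cos316°, sin316°) = (0.7193, -0.6947)
θ=316°: |BD| = 6.3190
θ=316°: circle(B,3.00) ∩ circle(D,4.00): a=2.6056, h=1.4869
θ=316°:   candidates: C₊=(3.1457,1.0697) cross=9.396; C₋=(3.4726,-1.8861) cross=-9.396
θ=316°:   branch + wants cross > 0 → take C=(3.1457,1.0697) (cross=9.396)
θ=316°: ex = (C−B)/|BC| = (0.8088,0.5881); ey = (-0.5881,0.8088)
θ=316°: P = B + 0.70·ex + -2.00·ey = (2.4617,-1.9005)
θ=322°: B = A + 1.00·(cos322°, sin322°) = (0.7880, -0.6157)
θ=322°: |BD| = 6.2424
θ=322°: circle(B,3.00) ∩ circle(D,4.00): a=2.5605, h=1.5632
θ=322°:   candidates: C₊=(3.1819,1.1925) cross=9.758; C₋=(3.4902,-1.9187) cross=-9.758
θ=322°:   branch + wants cross > 0 → take C=(3.1819,1.1925) (cross=9.758)
θ=322°: ex = (C−B)/|BC| = (0.7980,0.6027); ey = (-0.6027,0.7980)
θ=322°: P = B + 0.70·ex + -2.00·ey = (2.5520,-1.7897)

θ=316°: 2.46 -1.90
θ=322°: 2.55 -1.79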